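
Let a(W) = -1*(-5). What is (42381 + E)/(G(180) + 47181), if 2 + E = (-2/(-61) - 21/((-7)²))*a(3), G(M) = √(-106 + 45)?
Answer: 426869814414/475260996497 - 9047494*I*√61/475260996497 ≈ 0.89818 - 0.00014868*I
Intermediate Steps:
G(M) = I*√61 (G(M) = √(-61) = I*√61)
a(W) = 5
E = -1699/427 (E = -2 + (-2/(-61) - 21/((-7)²))*5 = -2 + (-2*(-1/61) - 21/49)*5 = -2 + (2/61 - 21*1/49)*5 = -2 + (2/61 - 3/7)*5 = -2 - 169/427*5 = -2 - 845/427 = -1699/427 ≈ -3.9789)
(42381 + E)/(G(180) + 47181) = (42381 - 1699/427)/(I*√61 + 47181) = 18094988/(427*(47181 + I*√61))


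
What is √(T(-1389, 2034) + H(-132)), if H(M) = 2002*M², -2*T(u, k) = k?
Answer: 3*√3875759 ≈ 5906.1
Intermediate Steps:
T(u, k) = -k/2
√(T(-1389, 2034) + H(-132)) = √(-½*2034 + 2002*(-132)²) = √(-1017 + 2002*17424) = √(-1017 + 34882848) = √34881831 = 3*√3875759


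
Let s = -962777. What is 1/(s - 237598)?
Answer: -1/1200375 ≈ -8.3307e-7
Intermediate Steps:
1/(s - 237598) = 1/(-962777 - 237598) = 1/(-1200375) = -1/1200375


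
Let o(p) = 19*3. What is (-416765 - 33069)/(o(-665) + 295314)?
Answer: -449834/295371 ≈ -1.5229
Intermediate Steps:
o(p) = 57
(-416765 - 33069)/(o(-665) + 295314) = (-416765 - 33069)/(57 + 295314) = -449834/295371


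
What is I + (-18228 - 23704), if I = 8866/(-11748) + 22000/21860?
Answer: -24473968063/583662 ≈ -41932.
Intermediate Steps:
I = 146921/583662 (I = 8866*(-1/11748) + 22000*(1/21860) = -403/534 + 1100/1093 = 146921/583662 ≈ 0.25172)
I + (-18228 - 23704) = 146921/583662 + (-18228 - 23704) = 146921/583662 - 41932 = -24473968063/583662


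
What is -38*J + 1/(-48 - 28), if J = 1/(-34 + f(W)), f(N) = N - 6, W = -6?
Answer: 1421/1748 ≈ 0.81293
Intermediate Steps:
f(N) = -6 + N
J = -1/46 (J = 1/(-34 + (-6 - 6)) = 1/(-34 - 12) = 1/(-46) = -1/46 ≈ -0.021739)
-38*J + 1/(-48 - 28) = -38*(-1/46) + 1/(-48 - 28) = 19/23 + 1/(-76) = 19/23 - 1/76 = 1421/1748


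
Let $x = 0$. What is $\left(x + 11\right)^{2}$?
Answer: $121$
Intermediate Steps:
$\left(x + 11\right)^{2} = \left(0 + 11\right)^{2} = 11^{2} = 121$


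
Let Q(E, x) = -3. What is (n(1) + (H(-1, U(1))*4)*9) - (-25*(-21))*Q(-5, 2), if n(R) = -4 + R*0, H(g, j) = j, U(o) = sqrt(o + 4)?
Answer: 1571 + 36*sqrt(5) ≈ 1651.5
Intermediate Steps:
U(o) = sqrt(4 + o)
n(R) = -4 (n(R) = -4 + 0 = -4)
(n(1) + (H(-1, U(1))*4)*9) - (-25*(-21))*Q(-5, 2) = (-4 + (sqrt(4 + 1)*4)*9) - (-25*(-21))*(-3) = (-4 + (sqrt(5)*4)*9) - 525*(-3) = (-4 + (4*sqrt(5))*9) - 1*(-1575) = (-4 + 36*sqrt(5)) + 1575 = 1571 + 36*sqrt(5)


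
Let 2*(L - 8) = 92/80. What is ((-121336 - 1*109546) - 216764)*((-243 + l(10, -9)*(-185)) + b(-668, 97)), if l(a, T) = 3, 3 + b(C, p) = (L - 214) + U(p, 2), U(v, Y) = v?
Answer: 8142009271/20 ≈ 4.0710e+8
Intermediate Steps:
L = 343/40 (L = 8 + (92/80)/2 = 8 + (92*(1/80))/2 = 8 + (1/2)*(23/20) = 8 + 23/40 = 343/40 ≈ 8.5750)
b(C, p) = -8337/40 + p (b(C, p) = -3 + ((343/40 - 214) + p) = -3 + (-8217/40 + p) = -8337/40 + p)
((-121336 - 1*109546) - 216764)*((-243 + l(10, -9)*(-185)) + b(-668, 97)) = ((-121336 - 1*109546) - 216764)*((-243 + 3*(-185)) + (-8337/40 + 97)) = ((-121336 - 109546) - 216764)*((-243 - 555) - 4457/40) = (-230882 - 216764)*(-798 - 4457/40) = -447646*(-36377/40) = 8142009271/20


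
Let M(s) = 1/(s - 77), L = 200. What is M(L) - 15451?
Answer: -1900472/123 ≈ -15451.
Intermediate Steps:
M(s) = 1/(-77 + s)
M(L) - 15451 = 1/(-77 + 200) - 15451 = 1/123 - 15451 = -1900472/123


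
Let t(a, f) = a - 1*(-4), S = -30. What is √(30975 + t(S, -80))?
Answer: √30949 ≈ 175.92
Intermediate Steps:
t(a, f) = 4 + a (t(a, f) = a + 4 = 4 + a)
√(30975 + t(S, -80)) = √(30975 + (4 - 30)) = √(30975 - 26) = √30949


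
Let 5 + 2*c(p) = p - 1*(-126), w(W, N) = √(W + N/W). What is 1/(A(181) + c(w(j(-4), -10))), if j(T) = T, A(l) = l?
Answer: 644/155527 - 2*I*√6/466581 ≈ 0.0041408 - 1.05e-5*I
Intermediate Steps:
c(p) = 121/2 + p/2 (c(p) = -5/2 + (p - 1*(-126))/2 = -5/2 + (p + 126)/2 = -5/2 + (126 + p)/2 = -5/2 + (63 + p/2) = 121/2 + p/2)
1/(A(181) + c(w(j(-4), -10))) = 1/(181 + (121/2 + √(-4 - 10/(-4))/2)) = 1/(181 + (121/2 + √(-4 - 10*(-¼))/2)) = 1/(181 + (121/2 + √(-4 + 5/2)/2)) = 1/(181 + (121/2 + √(-3/2)/2)) = 1/(181 + (121/2 + (I*√6/2)/2)) = 1/(181 + (121/2 + I*√6/4)) = 1/(483/2 + I*√6/4)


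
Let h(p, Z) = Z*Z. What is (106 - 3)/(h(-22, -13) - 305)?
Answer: -103/136 ≈ -0.75735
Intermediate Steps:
h(p, Z) = Z**2
(106 - 3)/(h(-22, -13) - 305) = (106 - 3)/((-13)**2 - 305) = 103/(169 - 305) = 103/(-136) = 103*(-1/136) = -103/136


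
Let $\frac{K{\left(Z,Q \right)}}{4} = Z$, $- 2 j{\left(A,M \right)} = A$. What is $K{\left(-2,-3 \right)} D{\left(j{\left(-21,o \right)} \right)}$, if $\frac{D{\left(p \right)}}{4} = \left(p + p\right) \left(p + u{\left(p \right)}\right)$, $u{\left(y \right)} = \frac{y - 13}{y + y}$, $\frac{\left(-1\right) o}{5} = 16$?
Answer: $-6976$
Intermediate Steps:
$o = -80$ ($o = \left(-5\right) 16 = -80$)
$u{\left(y \right)} = \frac{-13 + y}{2 y}$
$j{\left(A,M \right)} = - \frac{A}{2}$
$K{\left(Z,Q \right)} = 4 Z$
$D{\left(p \right)} = 8 p \left(p + \frac{-13 + p}{2 p}\right)$ ($D{\left(p \right)} = 4 \left(p + p\right) \left(p + \frac{-13 + p}{2 p}\right) = 4 \cdot 2 p \left(p + \frac{-13 + p}{2 p}\right) = 8 p \left(p + \frac{-13 + p}{2 p}\right)$)
$K{\left(-2,-3 \right)} D{\left(j{\left(-21,o \right)} \right)} = 4 \left(-2\right) \left(-52 + 4 \left(\left(- \frac{1}{2}\right) \left(-21\right)\right) + 8 \left(\left(- \frac{1}{2}\right) \left(-21\right)\right)^{2}\right) = - 8 \left(-52 + 4 \cdot \frac{21}{2} + 8 \left(\frac{21}{2}\right)^{2}\right) = - 8 \left(-52 + 42 + 8 \cdot \frac{441}{4}\right) = - 8 \left(-52 + 42 + 882\right) = \left(-8\right) 872 = -6976$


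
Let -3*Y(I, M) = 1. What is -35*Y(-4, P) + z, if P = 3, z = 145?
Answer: 470/3 ≈ 156.67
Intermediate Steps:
Y(I, M) = -1/3 (Y(I, M) = -1/3*1 = -1/3)
-35*Y(-4, P) + z = -35*(-1/3) + 145 = 35/3 + 145 = 470/3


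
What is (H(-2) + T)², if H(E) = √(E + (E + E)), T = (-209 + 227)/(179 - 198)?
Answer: (18 - 19*I*√6)²/361 ≈ -5.1025 - 4.6411*I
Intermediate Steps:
T = -18/19 (T = 18/(-19) = 18*(-1/19) = -18/19 ≈ -0.94737)
H(E) = √3*√E (H(E) = √(E + 2*E) = √(3*E) = √3*√E)
(H(-2) + T)² = (√3*√(-2) - 18/19)² = (√3*(I*√2) - 18/19)² = (I*√6 - 18/19)² = (-18/19 + I*√6)²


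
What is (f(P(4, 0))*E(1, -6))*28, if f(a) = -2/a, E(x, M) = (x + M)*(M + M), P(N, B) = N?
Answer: -840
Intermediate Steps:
E(x, M) = 2*M*(M + x) (E(x, M) = (M + x)*(2*M) = 2*M*(M + x))
(f(P(4, 0))*E(1, -6))*28 = ((-2/4)*(2*(-6)*(-6 + 1)))*28 = ((-2*¼)*(2*(-6)*(-5)))*28 = -½*60*28 = -30*28 = -840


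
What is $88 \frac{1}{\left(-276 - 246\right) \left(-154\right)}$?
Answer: $\frac{2}{1827} \approx 0.0010947$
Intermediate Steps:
$88 \frac{1}{\left(-276 - 246\right) \left(-154\right)} = 88 \frac{1}{-522} \left(- \frac{1}{154}\right) = 88 \left(\left(- \frac{1}{522}\right) \left(- \frac{1}{154}\right)\right) = 88 \cdot \frac{1}{80388} = \frac{2}{1827}$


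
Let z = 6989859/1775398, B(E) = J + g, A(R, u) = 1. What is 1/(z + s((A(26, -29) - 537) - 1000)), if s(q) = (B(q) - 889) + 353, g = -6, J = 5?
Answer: -1775398/946398867 ≈ -0.0018760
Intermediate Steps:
B(E) = -1 (B(E) = 5 - 6 = -1)
s(q) = -537 (s(q) = (-1 - 889) + 353 = -890 + 353 = -537)
z = 6989859/1775398 (z = 6989859*(1/1775398) = 6989859/1775398 ≈ 3.9371)
1/(z + s((A(26, -29) - 537) - 1000)) = 1/(6989859/1775398 - 537) = 1/(-946398867/1775398) = -1775398/946398867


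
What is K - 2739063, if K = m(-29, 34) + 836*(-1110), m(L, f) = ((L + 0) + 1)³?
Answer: -3688975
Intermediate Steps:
m(L, f) = (1 + L)³ (m(L, f) = (L + 1)³ = (1 + L)³)
K = -949912 (K = (1 - 29)³ + 836*(-1110) = (-28)³ - 927960 = -21952 - 927960 = -949912)
K - 2739063 = -949912 - 2739063 = -3688975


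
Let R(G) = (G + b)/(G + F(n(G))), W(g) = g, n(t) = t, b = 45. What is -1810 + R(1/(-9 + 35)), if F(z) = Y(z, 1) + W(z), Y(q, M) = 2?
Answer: -96569/54 ≈ -1788.3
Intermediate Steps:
F(z) = 2 + z
R(G) = (45 + G)/(2 + 2*G) (R(G) = (G + 45)/(G + (2 + G)) = (45 + G)/(2 + 2*G))
-1810 + R(1/(-9 + 35)) = -1810 + (45 + 1/(-9 + 35))/(2*(1 + 1/(-9 + 35))) = -1810 + (45 + 1/26)/(2*(1 + 1/26)) = -1810 + (1/2)*(1171/26)/(27/26) = -1810 + (1/2)*(26/27)*(1171/26) = -1810 + 1171/54 = -96569/54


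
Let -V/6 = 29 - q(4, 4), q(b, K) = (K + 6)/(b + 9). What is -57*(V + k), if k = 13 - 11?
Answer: 124032/13 ≈ 9540.9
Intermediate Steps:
k = 2
q(b, K) = (6 + K)/(9 + b)
V = -2202/13 (V = -6*(29 - (6 + 4)/(9 + 4)) = -6*(29 - 10/13) = -6*367/13 = -2202/13 ≈ -169.38)
-57*(V + k) = -57*(-2202/13 + 2) = -57*(-2176/13) = 124032/13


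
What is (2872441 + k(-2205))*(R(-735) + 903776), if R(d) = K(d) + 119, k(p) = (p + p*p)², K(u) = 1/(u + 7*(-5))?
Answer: 16438005801376173580309/770 ≈ 2.1348e+19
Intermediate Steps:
K(u) = 1/(-35 + u) (K(u) = 1/(u - 35) = 1/(-35 + u))
k(p) = (p + p²)²
R(d) = 119 + 1/(-35 + d) (R(d) = 1/(-35 + d) + 119 = 119 + 1/(-35 + d))
(2872441 + k(-2205))*(R(-735) + 903776) = (2872441 + (-2205)²*(1 - 2205)²)*((-4164 + 119*(-735))/(-35 - 735) + 903776) = (2872441 + 4862025*(-2204)²)*((-4164 - 87465)/(-770) + 903776) = (2872441 + 4862025*4857616)*(-1/770*(-91629) + 903776) = (2872441 + 23617850432400)*(91629/770 + 903776) = 23617853304841*(695999149/770) = 16438005801376173580309/770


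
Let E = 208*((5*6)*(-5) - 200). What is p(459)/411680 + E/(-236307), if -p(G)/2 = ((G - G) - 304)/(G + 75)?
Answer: 55570437537/180378646930 ≈ 0.30808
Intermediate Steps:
E = -72800 (E = 208*(30*(-5) - 200) = 208*(-150 - 200) = 208*(-350) = -72800)
p(G) = 608/(75 + G) (p(G) = -2*((G - G) - 304)/(G + 75) = -2*(0 - 304)/(75 + G) = -(-608)/(75 + G) = 608/(75 + G))
p(459)/411680 + E/(-236307) = (608/(75 + 459))/411680 - 72800/(-236307) = (608/534)*(1/411680) - 72800*(-1/236307) = (608*(1/534))*(1/411680) + 72800/236307 = (304/267)*(1/411680) + 72800/236307 = 19/6869910 + 72800/236307 = 55570437537/180378646930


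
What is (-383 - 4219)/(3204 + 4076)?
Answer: -177/280 ≈ -0.63214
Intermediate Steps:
(-383 - 4219)/(3204 + 4076) = -4602/7280 = -4602*1/7280 = -177/280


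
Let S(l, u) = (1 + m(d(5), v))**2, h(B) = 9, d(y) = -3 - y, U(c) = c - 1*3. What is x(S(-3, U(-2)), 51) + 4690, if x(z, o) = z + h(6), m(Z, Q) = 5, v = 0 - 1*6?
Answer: 4735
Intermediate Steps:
U(c) = -3 + c (U(c) = c - 3 = -3 + c)
v = -6 (v = 0 - 6 = -6)
S(l, u) = 36 (S(l, u) = (1 + 5)**2 = 6**2 = 36)
x(z, o) = 9 + z (x(z, o) = z + 9 = 9 + z)
x(S(-3, U(-2)), 51) + 4690 = (9 + 36) + 4690 = 45 + 4690 = 4735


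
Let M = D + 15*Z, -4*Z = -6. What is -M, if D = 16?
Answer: -77/2 ≈ -38.500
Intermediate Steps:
Z = 3/2 (Z = -¼*(-6) = 3/2 ≈ 1.5000)
M = 77/2 (M = 16 + 15*(3/2) = 16 + 45/2 = 77/2 ≈ 38.500)
-M = -1*77/2 = -77/2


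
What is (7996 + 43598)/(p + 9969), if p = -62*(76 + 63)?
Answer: 51594/1351 ≈ 38.190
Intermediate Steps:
p = -8618 (p = -62*139 = -8618)
(7996 + 43598)/(p + 9969) = (7996 + 43598)/(-8618 + 9969) = 51594/1351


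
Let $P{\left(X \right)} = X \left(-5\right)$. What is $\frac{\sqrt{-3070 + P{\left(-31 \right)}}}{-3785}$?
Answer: $- \frac{i \sqrt{2915}}{3785} \approx - 0.014264 i$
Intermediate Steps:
$P{\left(X \right)} = - 5 X$
$\frac{\sqrt{-3070 + P{\left(-31 \right)}}}{-3785} = \frac{\sqrt{-3070 - -155}}{-3785} = \sqrt{-3070 + 155} \left(- \frac{1}{3785}\right) = \sqrt{-2915} \left(- \frac{1}{3785}\right) = i \sqrt{2915} \left(- \frac{1}{3785}\right) = - \frac{i \sqrt{2915}}{3785}$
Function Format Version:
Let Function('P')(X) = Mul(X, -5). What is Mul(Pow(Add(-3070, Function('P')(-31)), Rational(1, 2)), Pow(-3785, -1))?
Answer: Mul(Rational(-1, 3785), I, Pow(2915, Rational(1, 2))) ≈ Mul(-0.014264, I)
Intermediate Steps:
Function('P')(X) = Mul(-5, X)
Mul(Pow(Add(-3070, Function('P')(-31)), Rational(1, 2)), Pow(-3785, -1)) = Mul(Pow(Add(-3070, Mul(-5, -31)), Rational(1, 2)), Pow(-3785, -1)) = Mul(Pow(Add(-3070, 155), Rational(1, 2)), Rational(-1, 3785)) = Mul(Pow(-2915, Rational(1, 2)), Rational(-1, 3785)) = Mul(Mul(I, Pow(2915, Rational(1, 2))), Rational(-1, 3785)) = Mul(Rational(-1, 3785), I, Pow(2915, Rational(1, 2)))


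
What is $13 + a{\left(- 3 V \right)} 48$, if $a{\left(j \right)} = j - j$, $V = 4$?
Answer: $13$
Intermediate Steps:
$a{\left(j \right)} = 0$
$13 + a{\left(- 3 V \right)} 48 = 13 + 0 \cdot 48 = 13 + 0 = 13$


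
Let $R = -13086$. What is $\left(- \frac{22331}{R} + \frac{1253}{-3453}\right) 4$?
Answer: $\frac{40474790}{7530993} \approx 5.3744$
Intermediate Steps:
$\left(- \frac{22331}{R} + \frac{1253}{-3453}\right) 4 = \left(- \frac{22331}{-13086} + \frac{1253}{-3453}\right) 4 = \left(\left(-22331\right) \left(- \frac{1}{13086}\right) + 1253 \left(- \frac{1}{3453}\right)\right) 4 = \left(\frac{22331}{13086} - \frac{1253}{3453}\right) 4 = \frac{20237395}{15061986} \cdot 4 = \frac{40474790}{7530993}$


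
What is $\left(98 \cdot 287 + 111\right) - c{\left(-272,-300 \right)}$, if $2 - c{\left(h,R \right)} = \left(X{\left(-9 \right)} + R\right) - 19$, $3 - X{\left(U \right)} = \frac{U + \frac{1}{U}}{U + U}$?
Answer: $\frac{2261398}{81} \approx 27919.0$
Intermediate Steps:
$X{\left(U \right)} = 3 - \frac{U + \frac{1}{U}}{2 U}$ ($X{\left(U \right)} = 3 - \frac{U + \frac{1}{U}}{U + U} = 3 - \frac{U + \frac{1}{U}}{2 U}$)
$c{\left(h,R \right)} = \frac{1499}{81} - R$ ($c{\left(h,R \right)} = 2 - \left(\left(\left(\frac{5}{2} - \frac{1}{2 \cdot 81}\right) + R\right) - 19\right) = 2 - \left(\left(\left(\frac{5}{2} - \frac{1}{162}\right) + R\right) - 19\right) = 2 - \left(\left(\frac{202}{81} + R\right) - 19\right) = 2 - \left(- \frac{1337}{81} + R\right) = \frac{1499}{81} - R$)
$\left(98 \cdot 287 + 111\right) - c{\left(-272,-300 \right)} = \left(98 \cdot 287 + 111\right) - \left(\frac{1499}{81} - -300\right) = \left(28126 + 111\right) - \left(\frac{1499}{81} + 300\right) = 28237 - \frac{25799}{81} = \frac{2261398}{81}$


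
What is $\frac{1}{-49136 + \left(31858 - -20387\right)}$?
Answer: $\frac{1}{3109} \approx 0.00032165$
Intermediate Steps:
$\frac{1}{-49136 + \left(31858 - -20387\right)} = \frac{1}{-49136 + \left(31858 + 20387\right)} = \frac{1}{-49136 + 52245} = \frac{1}{3109}$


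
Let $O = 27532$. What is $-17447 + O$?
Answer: $10085$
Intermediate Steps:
$-17447 + O = -17447 + 27532 = 10085$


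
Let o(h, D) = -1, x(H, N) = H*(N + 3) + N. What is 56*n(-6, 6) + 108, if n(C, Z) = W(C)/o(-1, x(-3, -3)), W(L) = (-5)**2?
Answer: -1292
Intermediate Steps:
x(H, N) = N + H*(3 + N) (x(H, N) = H*(3 + N) + N = N + H*(3 + N))
W(L) = 25
n(C, Z) = -25 (n(C, Z) = 25/(-1) = 25*(-1) = -25)
56*n(-6, 6) + 108 = 56*(-25) + 108 = -1400 + 108 = -1292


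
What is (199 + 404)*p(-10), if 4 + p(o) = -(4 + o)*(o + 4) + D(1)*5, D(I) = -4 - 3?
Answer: -45225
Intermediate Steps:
D(I) = -7
p(o) = -39 - (4 + o)² (p(o) = -4 + (-(4 + o)*(o + 4) - 7*5) = -4 + (-(4 + o)*(4 + o) - 35) = -4 + (-(4 + o)² - 35) = -4 + (-35 - (4 + o)²) = -39 - (4 + o)²)
(199 + 404)*p(-10) = (199 + 404)*(-39 - (4 - 10)²) = 603*(-39 - 1*(-6)²) = 603*(-39 - 1*36) = 603*(-39 - 36) = 603*(-75) = -45225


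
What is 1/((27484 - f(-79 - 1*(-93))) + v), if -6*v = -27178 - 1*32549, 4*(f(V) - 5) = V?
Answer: 1/37430 ≈ 2.6717e-5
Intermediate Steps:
f(V) = 5 + V/4
v = 19909/2 (v = -(-27178 - 1*32549)/6 = -(-27178 - 32549)/6 = -⅙*(-59727) = 19909/2 ≈ 9954.5)
1/((27484 - f(-79 - 1*(-93))) + v) = 1/((27484 - (5 + (-79 - 1*(-93))/4)) + 19909/2) = 1/((27484 - (5 + (-79 + 93)/4)) + 19909/2) = 1/((27484 - (5 + (¼)*14)) + 19909/2) = 1/((27484 - (5 + 7/2)) + 19909/2) = 1/((27484 - 1*17/2) + 19909/2) = 1/((27484 - 17/2) + 19909/2) = 1/(54951/2 + 19909/2) = 1/37430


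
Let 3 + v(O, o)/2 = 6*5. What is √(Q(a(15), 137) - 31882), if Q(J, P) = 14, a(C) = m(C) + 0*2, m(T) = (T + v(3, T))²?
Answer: 2*I*√7967 ≈ 178.52*I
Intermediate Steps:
v(O, o) = 54 (v(O, o) = -6 + 2*(6*5) = -6 + 2*30 = -6 + 60 = 54)
m(T) = (54 + T)² (m(T) = (T + 54)² = (54 + T)²)
a(C) = (54 + C)² (a(C) = (54 + C)² + 0*2 = (54 + C)² + 0 = (54 + C)²)
√(Q(a(15), 137) - 31882) = √(14 - 31882) = √(-31868) = 2*I*√7967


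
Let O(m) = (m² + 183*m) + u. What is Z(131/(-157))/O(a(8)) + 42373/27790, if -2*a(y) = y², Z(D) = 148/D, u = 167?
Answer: 5308100867/3396577170 ≈ 1.5628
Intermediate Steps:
a(y) = -y²/2
O(m) = 167 + m² + 183*m (O(m) = (m² + 183*m) + 167 = 167 + m² + 183*m)
Z(131/(-157))/O(a(8)) + 42373/27790 = (148/((131/(-157))))/(167 + (-½*8²)² + 183*(-½*8²)) + 42373/27790 = (148/((131*(-1/157))))/(167 + (-½*64)² + 183*(-½*64)) + 42373*(1/27790) = (148/(-131/157))/(167 + (-32)² + 183*(-32)) + 42373/27790 = (148*(-157/131))/(167 + 1024 - 5856) + 42373/27790 = -23236/131/(-4665) + 42373/27790 = -23236/131*(-1/4665) + 42373/27790 = 23236/611115 + 42373/27790 = 5308100867/3396577170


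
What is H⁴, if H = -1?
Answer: 1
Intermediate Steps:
H⁴ = (-1)⁴ = 1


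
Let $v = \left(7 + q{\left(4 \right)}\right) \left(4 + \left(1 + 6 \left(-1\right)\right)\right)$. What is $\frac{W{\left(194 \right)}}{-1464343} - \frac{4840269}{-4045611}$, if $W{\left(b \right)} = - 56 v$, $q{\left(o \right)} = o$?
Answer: $\frac{2361773977297}{1974720716191} \approx 1.196$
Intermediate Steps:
$v = -11$ ($v = \left(7 + 4\right) \left(4 + \left(1 + 6 \left(-1\right)\right)\right) = 11 \left(4 + \left(1 - 6\right)\right) = 11 \left(4 - 5\right) = 11 \left(-1\right) = -11$)
$W{\left(b \right)} = 616$ ($W{\left(b \right)} = \left(-56\right) \left(-11\right) = 616$)
$\frac{W{\left(194 \right)}}{-1464343} - \frac{4840269}{-4045611} = \frac{616}{-1464343} - \frac{4840269}{-4045611} = 616 \left(- \frac{1}{1464343}\right) - - \frac{1613423}{1348537} = - \frac{616}{1464343} + \frac{1613423}{1348537} = \frac{2361773977297}{1974720716191}$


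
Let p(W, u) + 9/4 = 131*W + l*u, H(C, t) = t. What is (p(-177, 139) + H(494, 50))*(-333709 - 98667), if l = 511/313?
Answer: 3100808805150/313 ≈ 9.9067e+9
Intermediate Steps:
l = 511/313 (l = 511*(1/313) = 511/313 ≈ 1.6326)
p(W, u) = -9/4 + 131*W + 511*u/313 (p(W, u) = -9/4 + (131*W + 511*u/313) = -9/4 + 131*W + 511*u/313)
(p(-177, 139) + H(494, 50))*(-333709 - 98667) = ((-9/4 + 131*(-177) + (511/313)*139) + 50)*(-333709 - 98667) = ((-9/4 - 23187 + 71029/313) + 50)*(-432376) = (-28748825/1252 + 50)*(-432376) = -28686225/1252*(-432376) = 3100808805150/313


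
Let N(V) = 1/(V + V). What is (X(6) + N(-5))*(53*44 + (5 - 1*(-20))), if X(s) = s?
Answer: 139063/10 ≈ 13906.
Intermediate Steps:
N(V) = 1/(2*V)
(X(6) + N(-5))*(53*44 + (5 - 1*(-20))) = (6 + (½)/(-5))*(53*44 + (5 - 1*(-20))) = (6 + (½)*(-⅕))*(2332 + (5 + 20)) = (6 - ⅒)*(2332 + 25) = (59/10)*2357 = 139063/10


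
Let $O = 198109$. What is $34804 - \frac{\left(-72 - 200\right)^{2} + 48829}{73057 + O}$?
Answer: $\frac{9437538651}{271166} \approx 34804.0$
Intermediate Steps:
$34804 - \frac{\left(-72 - 200\right)^{2} + 48829}{73057 + O} = 34804 - \frac{\left(-72 - 200\right)^{2} + 48829}{73057 + 198109} = 34804 - \frac{\left(-272\right)^{2} + 48829}{271166} = 34804 - \left(73984 + 48829\right) \frac{1}{271166} = 34804 - 122813 \cdot \frac{1}{271166} = 34804 - \frac{122813}{271166} = \frac{9437538651}{271166}$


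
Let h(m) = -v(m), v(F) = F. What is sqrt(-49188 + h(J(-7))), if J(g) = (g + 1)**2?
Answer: 2*I*sqrt(12306) ≈ 221.86*I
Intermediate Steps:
J(g) = (1 + g)**2
h(m) = -m
sqrt(-49188 + h(J(-7))) = sqrt(-49188 - (1 - 7)**2) = sqrt(-49188 - 1*(-6)**2) = sqrt(-49188 - 1*36) = sqrt(-49188 - 36) = sqrt(-49224) = 2*I*sqrt(12306)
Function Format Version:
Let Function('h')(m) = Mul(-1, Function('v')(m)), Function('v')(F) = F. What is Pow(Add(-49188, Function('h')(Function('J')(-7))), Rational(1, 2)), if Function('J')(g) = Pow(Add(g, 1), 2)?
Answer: Mul(2, I, Pow(12306, Rational(1, 2))) ≈ Mul(221.86, I)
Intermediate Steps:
Function('J')(g) = Pow(Add(1, g), 2)
Function('h')(m) = Mul(-1, m)
Pow(Add(-49188, Function('h')(Function('J')(-7))), Rational(1, 2)) = Pow(Add(-49188, Mul(-1, Pow(Add(1, -7), 2))), Rational(1, 2)) = Pow(Add(-49188, Mul(-1, Pow(-6, 2))), Rational(1, 2)) = Pow(Add(-49188, Mul(-1, 36)), Rational(1, 2)) = Pow(Add(-49188, -36), Rational(1, 2)) = Pow(-49224, Rational(1, 2)) = Mul(2, I, Pow(12306, Rational(1, 2)))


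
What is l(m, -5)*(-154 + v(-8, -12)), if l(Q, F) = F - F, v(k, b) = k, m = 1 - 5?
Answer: 0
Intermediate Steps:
m = -4
l(Q, F) = 0
l(m, -5)*(-154 + v(-8, -12)) = 0*(-154 - 8) = 0*(-162) = 0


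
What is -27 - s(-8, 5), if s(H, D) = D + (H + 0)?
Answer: -24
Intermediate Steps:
s(H, D) = D + H
-27 - s(-8, 5) = -27 - (5 - 8) = -27 - 1*(-3) = -27 + 3 = -24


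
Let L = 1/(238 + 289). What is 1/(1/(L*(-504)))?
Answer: -504/527 ≈ -0.95636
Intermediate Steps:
L = 1/527 ≈ 0.0018975
1/(1/(L*(-504))) = 1/(1/((1/527)*(-504))) = 1/(1/(-504/527)) = 1/(-527/504) = -504/527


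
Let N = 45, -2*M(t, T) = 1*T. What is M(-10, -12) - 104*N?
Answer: -4674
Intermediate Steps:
M(t, T) = -T/2
M(-10, -12) - 104*N = -1/2*(-12) - 104*45 = 6 - 4680 = -4674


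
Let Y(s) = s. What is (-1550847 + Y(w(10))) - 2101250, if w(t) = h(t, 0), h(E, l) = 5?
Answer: -3652092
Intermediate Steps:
w(t) = 5
(-1550847 + Y(w(10))) - 2101250 = (-1550847 + 5) - 2101250 = -1550842 - 2101250 = -3652092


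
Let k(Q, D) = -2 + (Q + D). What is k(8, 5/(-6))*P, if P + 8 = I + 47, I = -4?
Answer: 1085/6 ≈ 180.83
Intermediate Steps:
k(Q, D) = -2 + D + Q (k(Q, D) = -2 + (D + Q) = -2 + D + Q)
P = 35 (P = -8 + (-4 + 47) = -8 + 43 = 35)
k(8, 5/(-6))*P = (-2 + 5/(-6) + 8)*35 = (-2 + 5*(-⅙) + 8)*35 = (-2 - ⅚ + 8)*35 = (31/6)*35 = 1085/6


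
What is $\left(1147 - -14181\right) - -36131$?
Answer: $51459$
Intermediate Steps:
$\left(1147 - -14181\right) - -36131 = \left(1147 + 14181\right) + 36131 = 15328 + 36131 = 51459$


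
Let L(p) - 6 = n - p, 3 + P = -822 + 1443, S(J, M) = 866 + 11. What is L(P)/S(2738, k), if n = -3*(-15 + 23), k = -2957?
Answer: -636/877 ≈ -0.72520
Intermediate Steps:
S(J, M) = 877
n = -24 (n = -3*8 = -24)
P = 618 (P = -3 + (-822 + 1443) = -3 + 621 = 618)
L(p) = -18 - p (L(p) = 6 + (-24 - p) = -18 - p)
L(P)/S(2738, k) = (-18 - 1*618)/877 = (-18 - 618)*(1/877) = -636*1/877 = -636/877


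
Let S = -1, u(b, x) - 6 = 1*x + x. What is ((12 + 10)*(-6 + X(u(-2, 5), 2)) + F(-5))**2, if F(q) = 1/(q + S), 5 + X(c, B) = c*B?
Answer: 7678441/36 ≈ 2.1329e+5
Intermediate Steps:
u(b, x) = 6 + 2*x (u(b, x) = 6 + (1*x + x) = 6 + (x + x) = 6 + 2*x)
X(c, B) = -5 + B*c (X(c, B) = -5 + c*B = -5 + B*c)
F(q) = 1/(-1 + q) (F(q) = 1/(q - 1) = 1/(-1 + q))
((12 + 10)*(-6 + X(u(-2, 5), 2)) + F(-5))**2 = ((12 + 10)*(-6 + (-5 + 2*(6 + 2*5))) + 1/(-1 - 5))**2 = (22*(-6 + (-5 + 2*(6 + 10))) + 1/(-6))**2 = (22*(-6 + (-5 + 2*16)) - 1/6)**2 = (22*(-6 + (-5 + 32)) - 1/6)**2 = (22*(-6 + 27) - 1/6)**2 = (22*21 - 1/6)**2 = (462 - 1/6)**2 = (2771/6)**2 = 7678441/36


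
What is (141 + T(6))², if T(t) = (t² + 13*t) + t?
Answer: 68121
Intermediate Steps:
T(t) = t² + 14*t
(141 + T(6))² = (141 + 6*(14 + 6))² = (141 + 6*20)² = (141 + 120)² = 261² = 68121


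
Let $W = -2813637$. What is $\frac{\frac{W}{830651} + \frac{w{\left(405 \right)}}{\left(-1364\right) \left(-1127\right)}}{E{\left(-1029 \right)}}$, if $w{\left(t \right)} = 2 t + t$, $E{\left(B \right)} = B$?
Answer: $\frac{1441397445757}{437976691571804} \approx 0.003291$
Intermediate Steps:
$w{\left(t \right)} = 3 t$
$\frac{\frac{W}{830651} + \frac{w{\left(405 \right)}}{\left(-1364\right) \left(-1127\right)}}{E{\left(-1029 \right)}} = \frac{- \frac{2813637}{830651} + \frac{3 \cdot 405}{\left(-1364\right) \left(-1127\right)}}{-1029} = \left(\left(-2813637\right) \frac{1}{830651} + \frac{1215}{1537228}\right) \left(- \frac{1}{1029}\right) = \left(- \frac{2813637}{830651} + 1215 \cdot \frac{1}{1537228}\right) \left(- \frac{1}{1029}\right) = \left(- \frac{2813637}{830651} + \frac{1215}{1537228}\right) \left(- \frac{1}{1029}\right) = \left(- \frac{4324192337271}{1276899975428}\right) \left(- \frac{1}{1029}\right) = \frac{1441397445757}{437976691571804}$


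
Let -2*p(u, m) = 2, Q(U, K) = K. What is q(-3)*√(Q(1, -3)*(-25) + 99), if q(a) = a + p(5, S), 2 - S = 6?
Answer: -4*√174 ≈ -52.764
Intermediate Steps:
S = -4 (S = 2 - 1*6 = 2 - 6 = -4)
p(u, m) = -1 (p(u, m) = -½*2 = -1)
q(a) = -1 + a (q(a) = a - 1 = -1 + a)
q(-3)*√(Q(1, -3)*(-25) + 99) = (-1 - 3)*√(-3*(-25) + 99) = -4*√(75 + 99) = -4*√174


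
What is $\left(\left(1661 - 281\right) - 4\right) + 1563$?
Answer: $2939$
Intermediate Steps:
$\left(\left(1661 - 281\right) - 4\right) + 1563 = \left(1380 - 4\right) + 1563 = 1376 + 1563 = 2939$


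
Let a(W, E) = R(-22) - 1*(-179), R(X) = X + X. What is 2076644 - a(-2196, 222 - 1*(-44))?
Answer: 2076509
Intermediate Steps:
R(X) = 2*X
a(W, E) = 135 (a(W, E) = 2*(-22) - 1*(-179) = -44 + 179 = 135)
2076644 - a(-2196, 222 - 1*(-44)) = 2076644 - 1*135 = 2076644 - 135 = 2076509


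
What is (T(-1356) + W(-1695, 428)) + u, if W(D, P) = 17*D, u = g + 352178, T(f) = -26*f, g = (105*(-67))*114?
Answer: -443371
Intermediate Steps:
g = -801990 (g = -7035*114 = -801990)
u = -449812 (u = -801990 + 352178 = -449812)
(T(-1356) + W(-1695, 428)) + u = (-26*(-1356) + 17*(-1695)) - 449812 = (35256 - 28815) - 449812 = 6441 - 449812 = -443371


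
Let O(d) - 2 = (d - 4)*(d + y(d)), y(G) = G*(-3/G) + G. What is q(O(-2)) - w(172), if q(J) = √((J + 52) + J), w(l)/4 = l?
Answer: -688 + 2*√35 ≈ -676.17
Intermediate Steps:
w(l) = 4*l
y(G) = -3 + G
O(d) = 2 + (-4 + d)*(-3 + 2*d) (O(d) = 2 + (d - 4)*(d + (-3 + d)) = 2 + (-4 + d)*(-3 + 2*d))
q(J) = √(52 + 2*J) (q(J) = √((52 + J) + J) = √(52 + 2*J))
q(O(-2)) - w(172) = √(52 + 2*(14 - 11*(-2) + 2*(-2)²)) - 4*172 = √(52 + 2*(14 + 22 + 2*4)) - 1*688 = √(52 + 2*(14 + 22 + 8)) - 688 = √(52 + 2*44) - 688 = √(52 + 88) - 688 = √140 - 688 = 2*√35 - 688 = -688 + 2*√35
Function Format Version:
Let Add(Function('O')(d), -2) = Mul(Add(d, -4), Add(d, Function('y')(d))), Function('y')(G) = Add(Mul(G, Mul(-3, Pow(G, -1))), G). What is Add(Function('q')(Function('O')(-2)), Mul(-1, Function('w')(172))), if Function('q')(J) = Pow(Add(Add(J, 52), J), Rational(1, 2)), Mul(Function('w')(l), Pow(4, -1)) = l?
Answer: Add(-688, Mul(2, Pow(35, Rational(1, 2)))) ≈ -676.17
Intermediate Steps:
Function('w')(l) = Mul(4, l)
Function('y')(G) = Add(-3, G)
Function('O')(d) = Add(2, Mul(Add(-4, d), Add(-3, Mul(2, d)))) (Function('O')(d) = Add(2, Mul(Add(d, -4), Add(d, Add(-3, d)))) = Add(2, Mul(Add(-4, d), Add(-3, Mul(2, d)))))
Function('q')(J) = Pow(Add(52, Mul(2, J)), Rational(1, 2)) (Function('q')(J) = Pow(Add(Add(52, J), J), Rational(1, 2)) = Pow(Add(52, Mul(2, J)), Rational(1, 2)))
Add(Function('q')(Function('O')(-2)), Mul(-1, Function('w')(172))) = Add(Pow(Add(52, Mul(2, Add(14, Mul(-11, -2), Mul(2, Pow(-2, 2))))), Rational(1, 2)), Mul(-1, Mul(4, 172))) = Add(Pow(Add(52, Mul(2, Add(14, 22, Mul(2, 4)))), Rational(1, 2)), Mul(-1, 688)) = Add(Pow(Add(52, Mul(2, Add(14, 22, 8))), Rational(1, 2)), -688) = Add(Pow(Add(52, Mul(2, 44)), Rational(1, 2)), -688) = Add(Pow(Add(52, 88), Rational(1, 2)), -688) = Add(Pow(140, Rational(1, 2)), -688) = Add(Mul(2, Pow(35, Rational(1, 2))), -688) = Add(-688, Mul(2, Pow(35, Rational(1, 2))))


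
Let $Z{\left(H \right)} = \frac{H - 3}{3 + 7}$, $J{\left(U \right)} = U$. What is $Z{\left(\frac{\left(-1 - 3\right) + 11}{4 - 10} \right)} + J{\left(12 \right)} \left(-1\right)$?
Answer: $- \frac{149}{12} \approx -12.417$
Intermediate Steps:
$Z{\left(H \right)} = - \frac{3}{10} + \frac{H}{10}$ ($Z{\left(H \right)} = \frac{-3 + H}{10} = \left(-3 + H\right) \frac{1}{10} = - \frac{3}{10} + \frac{H}{10}$)
$Z{\left(\frac{\left(-1 - 3\right) + 11}{4 - 10} \right)} + J{\left(12 \right)} \left(-1\right) = \left(- \frac{3}{10} + \frac{\left(\left(-1 - 3\right) + 11\right) \frac{1}{4 - 10}}{10}\right) + 12 \left(-1\right) = \left(- \frac{3}{10} + \frac{\left(\left(-1 - 3\right) + 11\right) \frac{1}{-6}}{10}\right) - 12 = \left(- \frac{3}{10} + \frac{\left(-4 + 11\right) \left(- \frac{1}{6}\right)}{10}\right) - 12 = \left(- \frac{3}{10} + \frac{7 \left(- \frac{1}{6}\right)}{10}\right) - 12 = \left(- \frac{3}{10} + \frac{1}{10} \left(- \frac{7}{6}\right)\right) - 12 = \left(- \frac{3}{10} - \frac{7}{60}\right) - 12 = - \frac{5}{12} - 12 = - \frac{149}{12}$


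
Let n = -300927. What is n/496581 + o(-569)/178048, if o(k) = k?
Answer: -17954001695/29471751296 ≈ -0.60919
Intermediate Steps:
n/496581 + o(-569)/178048 = -300927/496581 - 569/178048 = -300927*1/496581 - 569*1/178048 = -100309/165527 - 569/178048 = -17954001695/29471751296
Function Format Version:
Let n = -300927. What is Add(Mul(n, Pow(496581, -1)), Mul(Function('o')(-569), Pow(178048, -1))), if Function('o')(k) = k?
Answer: Rational(-17954001695, 29471751296) ≈ -0.60919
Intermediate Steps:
Add(Mul(n, Pow(496581, -1)), Mul(Function('o')(-569), Pow(178048, -1))) = Add(Mul(-300927, Pow(496581, -1)), Mul(-569, Pow(178048, -1))) = Add(Mul(-300927, Rational(1, 496581)), Mul(-569, Rational(1, 178048))) = Add(Rational(-100309, 165527), Rational(-569, 178048)) = Rational(-17954001695, 29471751296)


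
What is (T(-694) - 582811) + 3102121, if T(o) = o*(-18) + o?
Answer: 2531108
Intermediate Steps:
T(o) = -17*o (T(o) = -18*o + o = -17*o)
(T(-694) - 582811) + 3102121 = (-17*(-694) - 582811) + 3102121 = (11798 - 582811) + 3102121 = -571013 + 3102121 = 2531108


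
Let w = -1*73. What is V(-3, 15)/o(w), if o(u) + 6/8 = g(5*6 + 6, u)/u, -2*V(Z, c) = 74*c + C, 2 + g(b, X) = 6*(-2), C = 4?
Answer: 162644/163 ≈ 997.82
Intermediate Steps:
g(b, X) = -14 (g(b, X) = -2 + 6*(-2) = -2 - 12 = -14)
V(Z, c) = -2 - 37*c (V(Z, c) = -(74*c + 4)/2 = -(4 + 74*c)/2 = -2 - 37*c)
w = -73
o(u) = -¾ - 14/u
V(-3, 15)/o(w) = (-2 - 37*15)/(-¾ - 14/(-73)) = (-2 - 555)/(-¾ - 14*(-1/73)) = -557/(-¾ + 14/73) = -557/(-163/292) = -557*(-292/163) = 162644/163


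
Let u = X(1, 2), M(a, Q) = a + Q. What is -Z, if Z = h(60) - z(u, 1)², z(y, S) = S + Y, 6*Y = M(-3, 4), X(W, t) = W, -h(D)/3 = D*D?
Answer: 388849/36 ≈ 10801.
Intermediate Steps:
h(D) = -3*D² (h(D) = -3*D*D = -3*D²)
M(a, Q) = Q + a
Y = ⅙ (Y = (4 - 3)/6 = (⅙)*1 = ⅙ ≈ 0.16667)
u = 1
z(y, S) = ⅙ + S (z(y, S) = S + ⅙ = ⅙ + S)
Z = -388849/36 (Z = -3*60² - (⅙ + 1)² = -3*3600 - (7/6)² = -10800 - 1*49/36 = -10800 - 49/36 = -388849/36 ≈ -10801.)
-Z = -1*(-388849/36) = 388849/36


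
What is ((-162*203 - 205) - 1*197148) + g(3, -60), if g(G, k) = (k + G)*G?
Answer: -230410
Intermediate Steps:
g(G, k) = G*(G + k) (g(G, k) = (G + k)*G = G*(G + k))
((-162*203 - 205) - 1*197148) + g(3, -60) = ((-162*203 - 205) - 1*197148) + 3*(3 - 60) = ((-32886 - 205) - 197148) + 3*(-57) = (-33091 - 197148) - 171 = -230239 - 171 = -230410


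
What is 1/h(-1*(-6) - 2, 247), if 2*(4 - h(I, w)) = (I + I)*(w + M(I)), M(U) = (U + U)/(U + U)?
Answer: -1/988 ≈ -0.0010121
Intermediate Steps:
M(U) = 1 (M(U) = (2*U)/((2*U)) = (2*U)*(1/(2*U)) = 1)
h(I, w) = 4 - I*(1 + w) (h(I, w) = 4 - (I + I)*(w + 1)/2 = 4 - 2*I*(1 + w)/2 = 4 - I*(1 + w))
1/h(-1*(-6) - 2, 247) = 1/(4 - (-1*(-6) - 2) - 1*(-1*(-6) - 2)*247) = 1/(4 - (6 - 2) - 1*(6 - 2)*247) = 1/(4 - 1*4 - 1*4*247) = 1/(4 - 4 - 988) = 1/(-988) = -1/988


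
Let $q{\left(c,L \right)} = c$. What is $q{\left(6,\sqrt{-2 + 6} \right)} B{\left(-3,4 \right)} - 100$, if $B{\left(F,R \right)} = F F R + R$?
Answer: $140$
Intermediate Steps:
$B{\left(F,R \right)} = R + R F^{2}$ ($B{\left(F,R \right)} = F^{2} R + R = R F^{2} + R = R + R F^{2}$)
$q{\left(6,\sqrt{-2 + 6} \right)} B{\left(-3,4 \right)} - 100 = 6 \cdot 4 \left(1 + \left(-3\right)^{2}\right) - 100 = 6 \cdot 4 \left(1 + 9\right) - 100 = 6 \cdot 4 \cdot 10 - 100 = 6 \cdot 40 - 100 = 240 - 100 = 140$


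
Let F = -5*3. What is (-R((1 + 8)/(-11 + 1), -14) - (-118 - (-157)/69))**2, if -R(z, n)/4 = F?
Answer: 14784025/4761 ≈ 3105.2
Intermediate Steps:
F = -15
R(z, n) = 60 (R(z, n) = -4*(-15) = 60)
(-R((1 + 8)/(-11 + 1), -14) - (-118 - (-157)/69))**2 = (-1*60 - (-118 - (-157)/69))**2 = (-60 - (-118 - (-157)/69))**2 = (-60 - (-118 - 1*(-157/69)))**2 = (-60 - (-118 + 157/69))**2 = (-60 - 1*(-7985/69))**2 = (-60 + 7985/69)**2 = (3845/69)**2 = 14784025/4761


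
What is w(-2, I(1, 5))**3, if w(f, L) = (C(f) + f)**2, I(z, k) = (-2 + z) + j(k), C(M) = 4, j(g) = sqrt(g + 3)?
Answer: 64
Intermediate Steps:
j(g) = sqrt(3 + g)
I(z, k) = -2 + z + sqrt(3 + k) (I(z, k) = (-2 + z) + sqrt(3 + k) = -2 + z + sqrt(3 + k))
w(f, L) = (4 + f)**2
w(-2, I(1, 5))**3 = ((4 - 2)**2)**3 = (2**2)**3 = 4**3 = 64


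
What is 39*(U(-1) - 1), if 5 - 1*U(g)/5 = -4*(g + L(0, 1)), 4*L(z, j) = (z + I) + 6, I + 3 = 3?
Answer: 1326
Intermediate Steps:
I = 0 (I = -3 + 3 = 0)
L(z, j) = 3/2 + z/4 (L(z, j) = ((z + 0) + 6)/4 = (z + 6)/4 = (6 + z)/4 = 3/2 + z/4)
U(g) = 55 + 20*g (U(g) = 25 - (-20)*(g + (3/2 + (¼)*0)) = 25 - (-20)*(g + (3/2 + 0)) = 25 - (-20)*(g + 3/2) = 25 - (-20)*(3/2 + g) = 25 - 5*(-6 - 4*g) = 25 + (30 + 20*g) = 55 + 20*g)
39*(U(-1) - 1) = 39*((55 + 20*(-1)) - 1) = 39*((55 - 20) - 1) = 39*(35 - 1) = 39*34 = 1326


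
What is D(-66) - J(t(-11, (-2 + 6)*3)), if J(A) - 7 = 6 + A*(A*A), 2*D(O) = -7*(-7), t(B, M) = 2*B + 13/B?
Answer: 33193363/2662 ≈ 12469.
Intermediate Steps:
D(O) = 49/2 (D(O) = (-7*(-7))/2 = (½)*49 = 49/2)
J(A) = 13 + A³ (J(A) = 7 + (6 + A*(A*A)) = 7 + (6 + A*A²) = 7 + (6 + A³) = 13 + A³)
D(-66) - J(t(-11, (-2 + 6)*3)) = 49/2 - (13 + (2*(-11) + 13/(-11))³) = 49/2 - (13 + (-22 + 13*(-1/11))³) = 49/2 - (13 + (-22 - 13/11)³) = 49/2 - (13 + (-255/11)³) = 49/2 - (13 - 16581375/1331) = 49/2 - 1*(-16564072/1331) = 49/2 + 16564072/1331 = 33193363/2662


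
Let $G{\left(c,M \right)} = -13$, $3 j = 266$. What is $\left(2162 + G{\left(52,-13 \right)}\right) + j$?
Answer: $\frac{6713}{3} \approx 2237.7$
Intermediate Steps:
$j = \frac{266}{3}$ ($j = \frac{1}{3} \cdot 266 = \frac{266}{3} \approx 88.667$)
$\left(2162 + G{\left(52,-13 \right)}\right) + j = \left(2162 - 13\right) + \frac{266}{3} = 2149 + \frac{266}{3} = \frac{6713}{3}$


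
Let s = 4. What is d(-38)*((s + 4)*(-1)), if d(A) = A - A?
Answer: 0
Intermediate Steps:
d(A) = 0
d(-38)*((s + 4)*(-1)) = 0*((4 + 4)*(-1)) = 0*(8*(-1)) = 0*(-8) = 0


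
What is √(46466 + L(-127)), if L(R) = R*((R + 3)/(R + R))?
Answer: 6*√1289 ≈ 215.42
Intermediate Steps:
L(R) = 3/2 + R/2 (L(R) = R*((3 + R)/((2*R))) = R*((3 + R)*(1/(2*R))) = R*((3 + R)/(2*R)) = 3/2 + R/2)
√(46466 + L(-127)) = √(46466 + (3/2 + (½)*(-127))) = √(46466 + (3/2 - 127/2)) = √(46466 - 62) = √46404 = 6*√1289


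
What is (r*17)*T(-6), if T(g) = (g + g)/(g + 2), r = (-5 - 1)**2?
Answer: 1836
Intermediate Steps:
r = 36 (r = (-6)**2 = 36)
T(g) = 2*g/(2 + g) (T(g) = (2*g)/(2 + g) = 2*g/(2 + g))
(r*17)*T(-6) = (36*17)*(2*(-6)/(2 - 6)) = 612*(2*(-6)/(-4)) = 612*(2*(-6)*(-1/4)) = 612*3 = 1836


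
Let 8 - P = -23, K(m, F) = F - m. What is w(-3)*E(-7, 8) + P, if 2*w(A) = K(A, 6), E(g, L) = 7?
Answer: 125/2 ≈ 62.500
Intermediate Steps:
w(A) = 3 - A/2 (w(A) = (6 - A)/2 = 3 - A/2)
P = 31 (P = 8 - 1*(-23) = 8 + 23 = 31)
w(-3)*E(-7, 8) + P = (3 - ½*(-3))*7 + 31 = (3 + 3/2)*7 + 31 = (9/2)*7 + 31 = 63/2 + 31 = 125/2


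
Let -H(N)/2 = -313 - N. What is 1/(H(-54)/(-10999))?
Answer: -10999/518 ≈ -21.234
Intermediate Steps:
H(N) = 626 + 2*N (H(N) = -2*(-313 - N) = 626 + 2*N)
1/(H(-54)/(-10999)) = 1/((626 + 2*(-54))/(-10999)) = 1/((626 - 108)*(-1/10999)) = 1/(518*(-1/10999)) = 1/(-518/10999) = -10999/518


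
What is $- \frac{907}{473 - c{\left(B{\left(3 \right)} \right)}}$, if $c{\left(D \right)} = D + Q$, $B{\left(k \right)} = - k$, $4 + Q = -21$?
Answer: $- \frac{907}{501} \approx -1.8104$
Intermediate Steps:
$Q = -25$ ($Q = -4 - 21 = -25$)
$c{\left(D \right)} = -25 + D$ ($c{\left(D \right)} = D - 25 = -25 + D$)
$- \frac{907}{473 - c{\left(B{\left(3 \right)} \right)}} = - \frac{907}{473 - \left(-25 - 3\right)} = - \frac{907}{473 - -28} = - \frac{907}{473 + 28} = - \frac{907}{501}$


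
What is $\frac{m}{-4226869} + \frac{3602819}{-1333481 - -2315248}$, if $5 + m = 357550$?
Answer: $\frac{14877618061696}{4149800497523} \approx 3.5851$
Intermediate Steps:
$m = 357545$ ($m = -5 + 357550 = 357545$)
$\frac{m}{-4226869} + \frac{3602819}{-1333481 - -2315248} = \frac{357545}{-4226869} + \frac{3602819}{-1333481 - -2315248} = 357545 \left(- \frac{1}{4226869}\right) + \frac{3602819}{-1333481 + 2315248} = - \frac{357545}{4226869} + \frac{3602819}{981767} = \frac{14877618061696}{4149800497523}$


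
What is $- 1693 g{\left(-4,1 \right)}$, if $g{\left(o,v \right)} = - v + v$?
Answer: $0$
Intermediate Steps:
$g{\left(o,v \right)} = 0$
$- 1693 g{\left(-4,1 \right)} = \left(-1693\right) 0 = 0$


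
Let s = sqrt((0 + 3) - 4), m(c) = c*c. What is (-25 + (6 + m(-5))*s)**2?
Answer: (25 - 31*I)**2 ≈ -336.0 - 1550.0*I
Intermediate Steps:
m(c) = c**2
s = I (s = sqrt(3 - 4) = sqrt(-1) = I ≈ 1.0*I)
(-25 + (6 + m(-5))*s)**2 = (-25 + (6 + (-5)**2)*I)**2 = (-25 + (6 + 25)*I)**2 = (-25 + 31*I)**2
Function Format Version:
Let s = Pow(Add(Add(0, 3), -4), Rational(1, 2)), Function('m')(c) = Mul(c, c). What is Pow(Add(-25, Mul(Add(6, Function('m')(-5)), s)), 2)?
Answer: Pow(Add(25, Mul(-31, I)), 2) ≈ Add(-336.00, Mul(-1550.0, I))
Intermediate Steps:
Function('m')(c) = Pow(c, 2)
s = I (s = Pow(Add(3, -4), Rational(1, 2)) = Pow(-1, Rational(1, 2)) = I ≈ Mul(1.0000, I))
Pow(Add(-25, Mul(Add(6, Function('m')(-5)), s)), 2) = Pow(Add(-25, Mul(Add(6, Pow(-5, 2)), I)), 2) = Pow(Add(-25, Mul(Add(6, 25), I)), 2) = Pow(Add(-25, Mul(31, I)), 2)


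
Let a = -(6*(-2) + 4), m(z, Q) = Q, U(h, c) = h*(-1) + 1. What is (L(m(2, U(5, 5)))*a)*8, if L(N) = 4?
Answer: 256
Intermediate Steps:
U(h, c) = 1 - h (U(h, c) = -h + 1 = 1 - h)
a = 8 (a = -(-12 + 4) = -1*(-8) = 8)
(L(m(2, U(5, 5)))*a)*8 = (4*8)*8 = 32*8 = 256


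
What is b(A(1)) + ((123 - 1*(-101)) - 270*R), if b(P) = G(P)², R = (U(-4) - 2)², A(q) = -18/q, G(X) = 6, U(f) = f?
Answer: -9460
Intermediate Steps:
R = 36 (R = (-4 - 2)² = (-6)² = 36)
b(P) = 36 (b(P) = 6² = 36)
b(A(1)) + ((123 - 1*(-101)) - 270*R) = 36 + ((123 - 1*(-101)) - 270*36) = 36 + ((123 + 101) - 9720) = 36 + (224 - 9720) = 36 - 9496 = -9460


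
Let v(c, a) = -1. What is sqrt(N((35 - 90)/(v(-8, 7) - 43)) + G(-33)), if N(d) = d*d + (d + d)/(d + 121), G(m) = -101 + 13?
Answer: I*sqrt(330626103)/1956 ≈ 9.2961*I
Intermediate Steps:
G(m) = -88
N(d) = d**2 + 2*d/(121 + d) (N(d) = d**2 + (2*d)/(121 + d) = d**2 + 2*d/(121 + d))
sqrt(N((35 - 90)/(v(-8, 7) - 43)) + G(-33)) = sqrt(((35 - 90)/(-1 - 43))*(2 + ((35 - 90)/(-1 - 43))**2 + 121*((35 - 90)/(-1 - 43)))/(121 + (35 - 90)/(-1 - 43)) - 88) = sqrt((-55/(-44))*(2 + (-55/(-44))**2 + 121*(-55/(-44)))/(121 - 55/(-44)) - 88) = sqrt((-55*(-1/44))*(2 + (-55*(-1/44))**2 + 121*(-55*(-1/44)))/(121 - 55*(-1/44)) - 88) = sqrt(5*(2 + (5/4)**2 + 121*(5/4))/(4*(121 + 5/4)) - 88) = sqrt(5*(2 + 25/16 + 605/4)/(4*(489/4)) - 88) = sqrt((5/4)*(4/489)*(2477/16) - 88) = sqrt(12385/7824 - 88) = sqrt(-676127/7824) = I*sqrt(330626103)/1956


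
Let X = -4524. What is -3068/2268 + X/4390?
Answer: -2966119/1244565 ≈ -2.3833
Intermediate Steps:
-3068/2268 + X/4390 = -3068/2268 - 4524/4390 = -3068*1/2268 - 4524*1/4390 = -767/567 - 2262/2195 = -2966119/1244565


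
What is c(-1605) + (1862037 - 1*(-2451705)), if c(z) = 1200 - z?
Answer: 4316547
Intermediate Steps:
c(-1605) + (1862037 - 1*(-2451705)) = (1200 - 1*(-1605)) + (1862037 - 1*(-2451705)) = (1200 + 1605) + (1862037 + 2451705) = 2805 + 4313742 = 4316547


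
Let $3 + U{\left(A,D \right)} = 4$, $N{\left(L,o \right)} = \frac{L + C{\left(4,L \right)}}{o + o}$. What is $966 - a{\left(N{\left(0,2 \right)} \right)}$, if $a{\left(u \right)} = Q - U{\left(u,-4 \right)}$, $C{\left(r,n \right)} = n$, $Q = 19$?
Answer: $948$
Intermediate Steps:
$N{\left(L,o \right)} = \frac{L}{o}$ ($N{\left(L,o \right)} = \frac{L + L}{o + o} = \frac{2 L}{2 o} = 2 L \frac{1}{2 o} = \frac{L}{o}$)
$U{\left(A,D \right)} = 1$ ($U{\left(A,D \right)} = -3 + 4 = 1$)
$a{\left(u \right)} = 18$ ($a{\left(u \right)} = 19 - 1 = 18$)
$966 - a{\left(N{\left(0,2 \right)} \right)} = 966 - 18 = 948$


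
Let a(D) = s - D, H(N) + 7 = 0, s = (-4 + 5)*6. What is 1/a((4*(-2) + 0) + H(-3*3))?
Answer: 1/21 ≈ 0.047619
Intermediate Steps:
s = 6 (s = 1*6 = 6)
H(N) = -7 (H(N) = -7 + 0 = -7)
a(D) = 6 - D
1/a((4*(-2) + 0) + H(-3*3)) = 1/(6 - ((4*(-2) + 0) - 7)) = 1/(6 - ((-8 + 0) - 7)) = 1/(6 - (-8 - 7)) = 1/(6 - 1*(-15)) = 1/(6 + 15) = 1/21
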